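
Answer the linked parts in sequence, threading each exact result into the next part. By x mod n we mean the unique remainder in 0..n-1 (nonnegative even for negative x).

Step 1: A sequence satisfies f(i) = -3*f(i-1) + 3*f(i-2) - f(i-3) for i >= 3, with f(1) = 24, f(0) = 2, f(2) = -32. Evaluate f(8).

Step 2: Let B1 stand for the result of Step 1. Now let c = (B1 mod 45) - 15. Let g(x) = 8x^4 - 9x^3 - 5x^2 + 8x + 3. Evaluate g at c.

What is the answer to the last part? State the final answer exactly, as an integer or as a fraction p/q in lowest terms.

Step 1: f(3) = -3*(-32) + 3*(24) - 1*(2) = 166; iterating: f(3)=166, f(4)=-618, f(5)=2384, f(6)=-9172, f(7)=35286, f(8)=-135758; answer -135758
Step 2: B1 = -135758; c = -8; 8*(-8)^4 - 9*(-8)^3 - 5*(-8)^2 + 8*(-8)^1 + 3 = (32768) + (4608) + (-320) + (-64) + (3) = 36995; answer 36995

36995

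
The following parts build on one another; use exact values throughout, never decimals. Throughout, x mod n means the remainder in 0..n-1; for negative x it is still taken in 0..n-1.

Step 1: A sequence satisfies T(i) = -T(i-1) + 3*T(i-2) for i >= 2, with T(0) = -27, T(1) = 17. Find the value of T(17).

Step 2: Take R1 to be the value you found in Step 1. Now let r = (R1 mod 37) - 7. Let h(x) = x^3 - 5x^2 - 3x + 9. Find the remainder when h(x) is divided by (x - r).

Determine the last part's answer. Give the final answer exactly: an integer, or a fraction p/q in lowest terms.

Step 1: T(2) = -1*(17) + 3*(-27) = -98; iterating: T(2)=-98, T(3)=149, T(4)=-443, T(5)=890, T(6)=-2219, T(7)=4889, T(8)=-11546, T(9)=26213, T(10)=-60851, T(11)=139490, T(12)=-322043, T(13)=740513, T(14)=-1706642, T(15)=3928181, T(16)=-9048107, T(17)=20832650; answer 20832650
Step 2: R1 = 20832650; r = 15; remainder = value at the root: 1*(15)^3 - 5*(15)^2 - 3*(15)^1 + 9 = (3375) + (-1125) + (-45) + (9) = 2214; answer 2214

2214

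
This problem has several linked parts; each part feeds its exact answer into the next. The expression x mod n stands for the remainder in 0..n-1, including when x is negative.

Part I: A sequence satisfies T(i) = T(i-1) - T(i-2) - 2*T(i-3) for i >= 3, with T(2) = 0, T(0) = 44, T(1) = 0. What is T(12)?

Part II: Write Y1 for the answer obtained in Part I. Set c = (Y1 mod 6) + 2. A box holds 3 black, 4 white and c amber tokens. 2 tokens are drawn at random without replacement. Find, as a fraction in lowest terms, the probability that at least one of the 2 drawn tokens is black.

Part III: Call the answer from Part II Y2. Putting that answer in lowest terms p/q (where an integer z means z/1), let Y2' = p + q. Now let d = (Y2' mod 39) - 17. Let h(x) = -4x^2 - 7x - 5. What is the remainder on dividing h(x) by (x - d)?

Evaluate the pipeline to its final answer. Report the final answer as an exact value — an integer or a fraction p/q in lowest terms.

Part I: T(3) = 1*(0) - 1*(0) - 2*(44) = -88; iterating: T(3)=-88, T(4)=-88, T(5)=0, T(6)=264, T(7)=440, T(8)=176, T(9)=-792, T(10)=-1848, T(11)=-1408, T(12)=2024; answer 2024
Part II: Y1 = 2024; c = 4; total draws C(11,2) = 55; complement C(8,2) = 28; favorable 55 - 28 = 27; P = 27/55; answer 27/55
Part III: Y2 = 27/55; threaded value p + q = 82; d = -13; remainder = value at the root: -4*(-13)^2 - 7*(-13)^1 - 5 = (-676) + (91) + (-5) = -590; answer -590

-590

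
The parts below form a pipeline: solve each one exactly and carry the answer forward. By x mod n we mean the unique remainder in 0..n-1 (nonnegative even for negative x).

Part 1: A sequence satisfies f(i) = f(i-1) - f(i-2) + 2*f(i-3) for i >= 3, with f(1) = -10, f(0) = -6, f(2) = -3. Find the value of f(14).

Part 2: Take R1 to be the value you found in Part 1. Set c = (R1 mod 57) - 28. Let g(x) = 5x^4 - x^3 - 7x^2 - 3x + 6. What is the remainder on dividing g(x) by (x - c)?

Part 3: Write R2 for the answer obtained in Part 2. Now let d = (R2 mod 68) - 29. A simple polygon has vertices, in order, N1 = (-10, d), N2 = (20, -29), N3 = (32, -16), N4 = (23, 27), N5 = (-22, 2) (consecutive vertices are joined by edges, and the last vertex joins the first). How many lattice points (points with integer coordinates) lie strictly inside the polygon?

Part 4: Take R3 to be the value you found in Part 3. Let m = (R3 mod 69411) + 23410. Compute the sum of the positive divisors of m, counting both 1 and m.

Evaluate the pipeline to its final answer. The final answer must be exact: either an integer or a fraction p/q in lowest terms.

50848

Part 1: f(3) = 1*(-3) - 1*(-10) + 2*(-6) = -5; iterating: f(3)=-5, f(4)=-22, f(5)=-23, f(6)=-11, f(7)=-32, f(8)=-67, f(9)=-57, f(10)=-54, f(11)=-131, f(12)=-191, f(13)=-168, f(14)=-239; answer -239
Part 2: R1 = -239; c = 18; remainder = value at the root: 5*(18)^4 - 1*(18)^3 - 7*(18)^2 - 3*(18)^1 + 6 = (524880) + (-5832) + (-2268) + (-54) + (6) = 516732; answer 516732
Part 3: R2 = 516732; d = -29; cross terms: (-10*-29 - 20*-29)=870, (20*-16 - 32*-29)=608, (32*27 - 23*-16)=1232, (23*2 - -22*27)=640, (-22*-29 - -10*2)=658; twice the area = |4008| = 4008; area = 2004; boundary points = 30 + 1 + 1 + 5 + 1 = 38; strictly interior points = area - boundary/2 + 1 = 1986; answer 1986
Part 4: R3 = 1986; m = 25396; 25396 = 2^2 * 7 * 907; sigma = (1 + 2 + 4) * (1 + 7) * (1 + 907) = 7 * 8 * 908 = 50848; answer 50848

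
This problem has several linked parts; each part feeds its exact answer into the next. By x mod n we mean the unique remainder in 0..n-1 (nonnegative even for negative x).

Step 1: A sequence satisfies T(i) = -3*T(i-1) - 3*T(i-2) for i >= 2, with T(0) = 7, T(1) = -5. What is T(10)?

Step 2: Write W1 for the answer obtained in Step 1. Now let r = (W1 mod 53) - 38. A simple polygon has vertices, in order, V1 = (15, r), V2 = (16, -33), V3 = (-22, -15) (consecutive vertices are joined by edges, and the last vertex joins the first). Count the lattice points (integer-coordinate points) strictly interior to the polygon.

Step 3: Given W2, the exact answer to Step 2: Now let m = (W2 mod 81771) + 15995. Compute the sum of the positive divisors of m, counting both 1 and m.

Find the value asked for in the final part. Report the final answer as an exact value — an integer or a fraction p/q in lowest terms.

Step 1: T(2) = -3*(-5) - 3*(7) = -6; iterating: T(2)=-6, T(3)=33, T(4)=-81, T(5)=144, T(6)=-189, T(7)=135, T(8)=162, T(9)=-891, T(10)=2187; answer 2187
Step 2: W1 = 2187; r = -24; cross terms: (15*-33 - 16*-24)=-111, (16*-15 - -22*-33)=-966, (-22*-24 - 15*-15)=753; twice the area = |-324| = 324; area = 162; boundary points = 1 + 2 + 1 = 4; strictly interior points = area - boundary/2 + 1 = 161; answer 161
Step 3: W2 = 161; m = 16156; 16156 = 2^2 * 7 * 577; sigma = (1 + 2 + 4) * (1 + 7) * (1 + 577) = 7 * 8 * 578 = 32368; answer 32368

32368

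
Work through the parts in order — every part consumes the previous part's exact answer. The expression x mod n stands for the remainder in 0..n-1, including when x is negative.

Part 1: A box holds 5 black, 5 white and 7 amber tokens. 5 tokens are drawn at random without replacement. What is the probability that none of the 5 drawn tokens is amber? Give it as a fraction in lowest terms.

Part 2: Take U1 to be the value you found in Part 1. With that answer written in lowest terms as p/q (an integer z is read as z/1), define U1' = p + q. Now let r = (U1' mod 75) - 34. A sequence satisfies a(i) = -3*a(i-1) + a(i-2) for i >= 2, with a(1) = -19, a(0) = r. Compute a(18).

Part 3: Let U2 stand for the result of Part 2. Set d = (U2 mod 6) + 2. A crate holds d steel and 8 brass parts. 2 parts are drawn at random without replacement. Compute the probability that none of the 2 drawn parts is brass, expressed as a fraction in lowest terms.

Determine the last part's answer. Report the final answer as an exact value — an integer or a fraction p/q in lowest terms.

Part 1: total draws C(17,5) = 6188; favorable C(10,5) = 252; P = 9/221; answer 9/221
Part 2: U1 = 9/221; threaded value p + q = 230; r = -29; a(2) = -3*(-19) + 1*(-29) = 28; iterating: a(2)=28, a(3)=-103, a(4)=337, a(5)=-1114, a(6)=3679, a(7)=-12151, a(8)=40132, a(9)=-132547, a(10)=437773, a(11)=-1445866, a(12)=4775371, a(13)=-15771979, a(14)=52091308, a(15)=-172045903, a(16)=568229017, a(17)=-1876732954, a(18)=6198427879; answer 6198427879
Part 3: U2 = 6198427879; d = 3; total draws C(11,2) = 55; favorable C(3,2) = 3; P = 3/55; answer 3/55

3/55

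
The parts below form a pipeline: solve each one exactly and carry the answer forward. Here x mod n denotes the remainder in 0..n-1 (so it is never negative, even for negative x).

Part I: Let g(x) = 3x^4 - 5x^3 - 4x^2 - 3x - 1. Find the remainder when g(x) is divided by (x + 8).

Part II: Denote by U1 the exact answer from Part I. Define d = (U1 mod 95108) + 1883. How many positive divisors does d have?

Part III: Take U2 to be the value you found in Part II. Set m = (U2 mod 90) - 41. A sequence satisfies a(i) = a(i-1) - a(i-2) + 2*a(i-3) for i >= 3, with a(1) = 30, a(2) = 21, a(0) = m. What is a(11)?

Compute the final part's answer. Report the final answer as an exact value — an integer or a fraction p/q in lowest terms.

-363

Part I: remainder = value at the root: 3*(-8)^4 - 5*(-8)^3 - 4*(-8)^2 - 3*(-8)^1 - 1 = (12288) + (2560) + (-256) + (24) + (-1) = 14615; answer 14615
Part II: U1 = 14615; d = 16498; 16498 = 2 * 73 * 113; number of divisors = (1+1) * (1+1) * (1+1) = 8; answer 8
Part III: U2 = 8; m = -33; a(3) = 1*(21) - 1*(30) + 2*(-33) = -75; iterating: a(3)=-75, a(4)=-36, a(5)=81, a(6)=-33, a(7)=-186, a(8)=9, a(9)=129, a(10)=-252, a(11)=-363; answer -363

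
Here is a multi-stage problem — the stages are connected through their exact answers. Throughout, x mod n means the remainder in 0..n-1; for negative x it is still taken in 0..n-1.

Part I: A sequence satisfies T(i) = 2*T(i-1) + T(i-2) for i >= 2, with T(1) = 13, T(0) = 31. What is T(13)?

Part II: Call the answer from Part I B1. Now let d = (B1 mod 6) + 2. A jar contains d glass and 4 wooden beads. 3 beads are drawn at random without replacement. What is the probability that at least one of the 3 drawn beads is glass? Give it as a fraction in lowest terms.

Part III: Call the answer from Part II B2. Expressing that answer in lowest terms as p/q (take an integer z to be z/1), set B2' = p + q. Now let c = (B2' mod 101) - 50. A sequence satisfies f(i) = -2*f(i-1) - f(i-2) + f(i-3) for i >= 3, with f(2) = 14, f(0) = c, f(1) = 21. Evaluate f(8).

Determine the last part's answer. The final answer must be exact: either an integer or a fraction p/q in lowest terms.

Part I: T(2) = 2*(13) + 1*(31) = 57; iterating: T(2)=57, T(3)=127, T(4)=311, T(5)=749, T(6)=1809, T(7)=4367, T(8)=10543, T(9)=25453, T(10)=61449, T(11)=148351, T(12)=358151, T(13)=864653; answer 864653
Part II: B1 = 864653; d = 7; total draws C(11,3) = 165; complement C(4,3) = 4; favorable 165 - 4 = 161; P = 161/165; answer 161/165
Part III: B2 = 161/165; threaded value p + q = 326; c = -27; f(3) = -2*(14) - 1*(21) + 1*(-27) = -76; iterating: f(3)=-76, f(4)=159, f(5)=-228, f(6)=221, f(7)=-55, f(8)=-339; answer -339

-339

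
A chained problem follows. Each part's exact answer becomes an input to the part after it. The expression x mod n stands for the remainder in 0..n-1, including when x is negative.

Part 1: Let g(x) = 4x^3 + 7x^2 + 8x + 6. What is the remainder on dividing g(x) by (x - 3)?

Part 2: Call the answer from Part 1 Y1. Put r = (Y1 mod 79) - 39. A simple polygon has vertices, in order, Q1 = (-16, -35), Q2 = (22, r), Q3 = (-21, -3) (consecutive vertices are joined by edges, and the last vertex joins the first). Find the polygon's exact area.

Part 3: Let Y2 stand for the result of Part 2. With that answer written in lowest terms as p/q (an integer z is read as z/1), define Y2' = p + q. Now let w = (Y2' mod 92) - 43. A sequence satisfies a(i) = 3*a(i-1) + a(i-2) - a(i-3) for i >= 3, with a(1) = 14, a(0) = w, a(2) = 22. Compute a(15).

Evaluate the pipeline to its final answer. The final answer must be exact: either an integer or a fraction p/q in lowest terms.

Part 1: remainder = value at the root: 4*(3)^3 + 7*(3)^2 + 8*(3)^1 + 6 = (108) + (63) + (24) + (6) = 201; answer 201
Part 2: Y1 = 201; r = 4; cross terms: (-16*4 - 22*-35)=706, (22*-3 - -21*4)=18, (-21*-35 - -16*-3)=687; twice the area = |1411| = 1411; area = 1411/2; answer 1411/2
Part 3: Y2 = 1411/2; threaded value p + q = 1413; w = -10; a(3) = 3*(22) + 1*(14) - 1*(-10) = 90; iterating: a(3)=90, a(4)=278, a(5)=902, a(6)=2894, a(7)=9306, a(8)=29910, a(9)=96142, a(10)=309030, a(11)=993322, a(12)=3192854, a(13)=10262854, a(14)=32988094, a(15)=106034282; answer 106034282

106034282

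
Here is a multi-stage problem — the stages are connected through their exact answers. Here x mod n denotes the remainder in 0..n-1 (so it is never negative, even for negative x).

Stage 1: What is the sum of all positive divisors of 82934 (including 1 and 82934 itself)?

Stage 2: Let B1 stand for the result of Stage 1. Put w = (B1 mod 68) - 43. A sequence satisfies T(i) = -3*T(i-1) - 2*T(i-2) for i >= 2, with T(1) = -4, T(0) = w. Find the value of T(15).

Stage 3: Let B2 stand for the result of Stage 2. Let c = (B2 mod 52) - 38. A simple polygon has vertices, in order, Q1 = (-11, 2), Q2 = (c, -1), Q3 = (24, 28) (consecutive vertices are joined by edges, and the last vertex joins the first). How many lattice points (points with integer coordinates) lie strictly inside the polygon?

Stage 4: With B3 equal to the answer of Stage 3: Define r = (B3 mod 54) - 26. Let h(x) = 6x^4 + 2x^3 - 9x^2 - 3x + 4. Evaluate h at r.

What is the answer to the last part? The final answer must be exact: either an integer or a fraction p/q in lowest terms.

Stage 1: 82934 = 2 * 41467; sigma = (1 + 2) * (1 + 41467) = 3 * 41468 = 124404; answer 124404
Stage 2: B1 = 124404; w = -11; T(2) = -3*(-4) - 2*(-11) = 34; iterating: T(2)=34, T(3)=-94, T(4)=214, T(5)=-454, T(6)=934, T(7)=-1894, T(8)=3814, T(9)=-7654, T(10)=15334, T(11)=-30694, T(12)=61414, T(13)=-122854, T(14)=245734, T(15)=-491494; answer -491494
Stage 3: B2 = -491494; c = -28; cross terms: (-11*-1 - -28*2)=67, (-28*28 - 24*-1)=-760, (24*2 - -11*28)=356; twice the area = |-337| = 337; area = 337/2; boundary points = 1 + 1 + 1 = 3; strictly interior points = area - boundary/2 + 1 = 168; answer 168
Stage 4: B3 = 168; r = -20; 6*(-20)^4 + 2*(-20)^3 - 9*(-20)^2 - 3*(-20)^1 + 4 = (960000) + (-16000) + (-3600) + (60) + (4) = 940464; answer 940464

940464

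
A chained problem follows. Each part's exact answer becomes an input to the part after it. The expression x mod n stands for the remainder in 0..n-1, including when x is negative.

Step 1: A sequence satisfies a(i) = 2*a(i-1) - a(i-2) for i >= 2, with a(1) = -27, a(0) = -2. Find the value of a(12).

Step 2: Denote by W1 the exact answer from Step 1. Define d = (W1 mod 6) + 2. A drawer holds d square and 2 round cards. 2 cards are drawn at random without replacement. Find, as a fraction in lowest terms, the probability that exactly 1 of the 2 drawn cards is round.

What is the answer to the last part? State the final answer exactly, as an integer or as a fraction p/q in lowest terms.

Step 1: a(2) = 2*(-27) - 1*(-2) = -52; iterating: a(2)=-52, a(3)=-77, a(4)=-102, a(5)=-127, a(6)=-152, a(7)=-177, a(8)=-202, a(9)=-227, a(10)=-252, a(11)=-277, a(12)=-302; answer -302
Step 2: W1 = -302; d = 6; total draws C(8,2) = 28; favorable C(2,1)*C(6,1) = 12; P = 3/7; answer 3/7

3/7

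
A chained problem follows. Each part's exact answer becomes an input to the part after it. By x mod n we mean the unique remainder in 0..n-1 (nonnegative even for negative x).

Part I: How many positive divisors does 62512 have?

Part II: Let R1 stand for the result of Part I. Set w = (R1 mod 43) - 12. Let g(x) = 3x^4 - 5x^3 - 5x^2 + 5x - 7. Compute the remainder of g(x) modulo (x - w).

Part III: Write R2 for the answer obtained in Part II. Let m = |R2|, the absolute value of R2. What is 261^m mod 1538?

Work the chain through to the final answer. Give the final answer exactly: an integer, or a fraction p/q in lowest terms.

Part I: 62512 = 2^4 * 3907; number of divisors = (4+1) * (1+1) = 10; answer 10
Part II: R1 = 10; w = -2; remainder = value at the root: 3*(-2)^4 - 5*(-2)^3 - 5*(-2)^2 + 5*(-2)^1 - 7 = (48) + (40) + (-20) + (-10) + (-7) = 51; answer 51
Part III: R2 = 51; m = 51; squarings mod 1538: 261^1=261, 261^2=449, 261^4=123, 261^8=1287, 261^16=1481, 261^32=173; 261^51 = 261^1 * 261^2 * 261^16 * 261^32 = 179 (mod 1538); answer 179

179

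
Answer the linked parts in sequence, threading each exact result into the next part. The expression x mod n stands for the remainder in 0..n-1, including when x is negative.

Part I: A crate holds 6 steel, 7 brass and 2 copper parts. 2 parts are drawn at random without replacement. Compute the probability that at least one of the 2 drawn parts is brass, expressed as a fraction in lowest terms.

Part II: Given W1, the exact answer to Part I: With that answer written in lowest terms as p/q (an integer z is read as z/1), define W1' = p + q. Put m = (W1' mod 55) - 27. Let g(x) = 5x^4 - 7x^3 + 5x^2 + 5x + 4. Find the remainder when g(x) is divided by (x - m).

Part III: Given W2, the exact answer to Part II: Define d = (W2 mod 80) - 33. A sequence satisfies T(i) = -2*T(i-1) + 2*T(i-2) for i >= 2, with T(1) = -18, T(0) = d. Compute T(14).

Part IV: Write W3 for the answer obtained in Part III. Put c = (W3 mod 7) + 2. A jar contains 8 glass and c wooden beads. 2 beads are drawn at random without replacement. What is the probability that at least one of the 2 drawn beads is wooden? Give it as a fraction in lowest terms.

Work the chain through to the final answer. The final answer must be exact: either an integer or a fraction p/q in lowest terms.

Part I: total draws C(15,2) = 105; complement C(8,2) = 28; favorable 105 - 28 = 77; P = 11/15; answer 11/15
Part II: W1 = 11/15; threaded value p + q = 26; m = -1; remainder = value at the root: 5*(-1)^4 - 7*(-1)^3 + 5*(-1)^2 + 5*(-1)^1 + 4 = (5) + (7) + (5) + (-5) + (4) = 16; answer 16
Part III: W2 = 16; d = -17; T(2) = -2*(-18) + 2*(-17) = 2; iterating: T(2)=2, T(3)=-40, T(4)=84, T(5)=-248, T(6)=664, T(7)=-1824, T(8)=4976, T(9)=-13600, T(10)=37152, T(11)=-101504, T(12)=277312, T(13)=-757632, T(14)=2069888; answer 2069888
Part IV: W3 = 2069888; c = 4; total draws C(12,2) = 66; complement C(8,2) = 28; favorable 66 - 28 = 38; P = 19/33; answer 19/33

19/33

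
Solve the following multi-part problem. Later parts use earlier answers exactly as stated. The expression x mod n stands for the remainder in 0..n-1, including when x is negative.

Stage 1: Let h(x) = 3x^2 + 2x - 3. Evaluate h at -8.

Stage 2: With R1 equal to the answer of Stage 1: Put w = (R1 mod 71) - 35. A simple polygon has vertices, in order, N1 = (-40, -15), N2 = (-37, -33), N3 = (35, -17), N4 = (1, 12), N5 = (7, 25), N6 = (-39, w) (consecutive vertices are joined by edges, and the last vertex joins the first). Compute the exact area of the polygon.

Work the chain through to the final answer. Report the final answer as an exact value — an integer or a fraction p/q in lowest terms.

Stage 1: 3*(-8)^2 + 2*(-8)^1 - 3 = (192) + (-16) + (-3) = 173; answer 173
Stage 2: R1 = 173; w = -4; cross terms: (-40*-33 - -37*-15)=765, (-37*-17 - 35*-33)=1784, (35*12 - 1*-17)=437, (1*25 - 7*12)=-59, (7*-4 - -39*25)=947, (-39*-15 - -40*-4)=425; twice the area = |4299| = 4299; area = 4299/2; answer 4299/2

4299/2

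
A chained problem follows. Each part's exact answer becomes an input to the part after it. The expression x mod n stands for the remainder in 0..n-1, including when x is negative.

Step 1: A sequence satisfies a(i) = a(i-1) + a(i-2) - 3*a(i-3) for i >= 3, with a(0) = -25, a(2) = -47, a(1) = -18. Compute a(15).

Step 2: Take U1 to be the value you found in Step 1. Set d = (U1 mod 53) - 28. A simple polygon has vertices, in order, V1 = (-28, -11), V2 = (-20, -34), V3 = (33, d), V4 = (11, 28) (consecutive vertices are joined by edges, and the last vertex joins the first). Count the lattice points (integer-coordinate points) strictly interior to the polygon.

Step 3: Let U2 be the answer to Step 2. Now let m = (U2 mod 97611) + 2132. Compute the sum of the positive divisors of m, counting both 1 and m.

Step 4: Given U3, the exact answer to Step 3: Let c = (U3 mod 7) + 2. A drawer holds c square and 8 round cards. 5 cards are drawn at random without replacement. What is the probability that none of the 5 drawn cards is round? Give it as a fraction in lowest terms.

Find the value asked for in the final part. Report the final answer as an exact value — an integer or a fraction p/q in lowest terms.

3/1001

Step 1: a(3) = 1*(-47) + 1*(-18) - 3*(-25) = 10; iterating: a(3)=10, a(4)=17, a(5)=168, a(6)=155, a(7)=272, a(8)=-77, a(9)=-270, a(10)=-1163, a(11)=-1202, a(12)=-1555, a(13)=732, a(14)=2783, a(15)=8180; answer 8180
Step 2: U1 = 8180; d = -10; cross terms: (-28*-34 - -20*-11)=732, (-20*-10 - 33*-34)=1322, (33*28 - 11*-10)=1034, (11*-11 - -28*28)=663; twice the area = |3751| = 3751; area = 3751/2; boundary points = 1 + 1 + 2 + 39 = 43; strictly interior points = area - boundary/2 + 1 = 1855; answer 1855
Step 3: U2 = 1855; m = 3987; 3987 = 3^2 * 443; sigma = (1 + 3 + 9) * (1 + 443) = 13 * 444 = 5772; answer 5772
Step 4: U3 = 5772; c = 6; total draws C(14,5) = 2002; favorable C(6,5) = 6; P = 3/1001; answer 3/1001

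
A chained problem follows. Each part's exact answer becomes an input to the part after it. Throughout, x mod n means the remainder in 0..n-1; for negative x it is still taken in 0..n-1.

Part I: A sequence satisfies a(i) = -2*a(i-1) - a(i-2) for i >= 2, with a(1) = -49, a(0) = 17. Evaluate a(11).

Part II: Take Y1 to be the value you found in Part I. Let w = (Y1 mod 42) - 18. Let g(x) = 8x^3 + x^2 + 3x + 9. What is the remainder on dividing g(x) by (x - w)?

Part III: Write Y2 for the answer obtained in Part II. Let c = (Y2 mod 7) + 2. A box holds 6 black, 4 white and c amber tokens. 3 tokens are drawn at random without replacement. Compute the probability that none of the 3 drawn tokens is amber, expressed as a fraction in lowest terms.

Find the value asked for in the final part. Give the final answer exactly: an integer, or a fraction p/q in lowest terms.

5/34

Part I: a(2) = -2*(-49) - 1*(17) = 81; iterating: a(2)=81, a(3)=-113, a(4)=145, a(5)=-177, a(6)=209, a(7)=-241, a(8)=273, a(9)=-305, a(10)=337, a(11)=-369; answer -369
Part II: Y1 = -369; w = -9; remainder = value at the root: 8*(-9)^3 + 1*(-9)^2 + 3*(-9)^1 + 9 = (-5832) + (81) + (-27) + (9) = -5769; answer -5769
Part III: Y2 = -5769; c = 8; total draws C(18,3) = 816; favorable C(10,3) = 120; P = 5/34; answer 5/34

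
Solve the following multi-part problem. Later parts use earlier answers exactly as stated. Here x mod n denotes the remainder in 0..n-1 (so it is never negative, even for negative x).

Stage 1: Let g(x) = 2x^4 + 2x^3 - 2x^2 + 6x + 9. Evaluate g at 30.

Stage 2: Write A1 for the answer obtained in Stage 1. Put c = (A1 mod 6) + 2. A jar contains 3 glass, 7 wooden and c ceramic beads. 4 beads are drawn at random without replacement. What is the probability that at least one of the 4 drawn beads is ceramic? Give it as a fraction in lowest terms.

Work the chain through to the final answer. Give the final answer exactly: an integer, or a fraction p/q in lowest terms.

11/13

Stage 1: 2*(30)^4 + 2*(30)^3 - 2*(30)^2 + 6*(30)^1 + 9 = (1620000) + (54000) + (-1800) + (180) + (9) = 1672389; answer 1672389
Stage 2: A1 = 1672389; c = 5; total draws C(15,4) = 1365; complement C(10,4) = 210; favorable 1365 - 210 = 1155; P = 11/13; answer 11/13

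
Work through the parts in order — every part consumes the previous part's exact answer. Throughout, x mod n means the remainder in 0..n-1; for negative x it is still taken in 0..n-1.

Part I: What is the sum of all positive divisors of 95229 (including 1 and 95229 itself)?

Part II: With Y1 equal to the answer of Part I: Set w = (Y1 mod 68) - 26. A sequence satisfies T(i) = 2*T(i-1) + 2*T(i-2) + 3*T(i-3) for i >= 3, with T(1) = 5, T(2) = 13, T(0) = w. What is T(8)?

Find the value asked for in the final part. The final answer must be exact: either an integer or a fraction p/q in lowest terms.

6061

Part I: 95229 = 3^3 * 3527; sigma = (1 + 3 + 9 + 27) * (1 + 3527) = 40 * 3528 = 141120; answer 141120
Part II: Y1 = 141120; w = -6; T(3) = 2*(13) + 2*(5) + 3*(-6) = 18; iterating: T(3)=18, T(4)=77, T(5)=229, T(6)=666, T(7)=2021, T(8)=6061; answer 6061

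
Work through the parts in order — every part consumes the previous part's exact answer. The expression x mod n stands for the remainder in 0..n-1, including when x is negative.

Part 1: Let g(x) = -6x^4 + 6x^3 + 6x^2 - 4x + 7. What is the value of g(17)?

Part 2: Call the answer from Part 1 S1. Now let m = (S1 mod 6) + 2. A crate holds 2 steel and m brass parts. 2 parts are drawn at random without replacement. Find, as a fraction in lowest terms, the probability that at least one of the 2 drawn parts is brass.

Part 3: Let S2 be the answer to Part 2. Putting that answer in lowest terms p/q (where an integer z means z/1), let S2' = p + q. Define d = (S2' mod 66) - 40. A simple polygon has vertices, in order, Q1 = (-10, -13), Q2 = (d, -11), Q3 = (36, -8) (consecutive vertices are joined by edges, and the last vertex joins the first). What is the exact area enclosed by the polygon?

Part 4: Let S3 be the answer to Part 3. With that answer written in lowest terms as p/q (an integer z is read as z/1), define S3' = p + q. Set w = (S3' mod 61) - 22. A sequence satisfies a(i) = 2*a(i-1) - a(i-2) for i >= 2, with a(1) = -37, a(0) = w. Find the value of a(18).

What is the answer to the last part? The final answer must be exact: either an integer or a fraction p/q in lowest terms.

-904

Part 1: -6*(17)^4 + 6*(17)^3 + 6*(17)^2 - 4*(17)^1 + 7 = (-501126) + (29478) + (1734) + (-68) + (7) = -469975; answer -469975
Part 2: S1 = -469975; m = 7; total draws C(9,2) = 36; complement C(2,2) = 1; favorable 36 - 1 = 35; P = 35/36; answer 35/36
Part 3: S2 = 35/36; threaded value p + q = 71; d = -35; cross terms: (-10*-11 - -35*-13)=-345, (-35*-8 - 36*-11)=676, (36*-13 - -10*-8)=-548; twice the area = |-217| = 217; area = 217/2; answer 217/2
Part 4: S3 = 217/2; threaded value p + q = 219; w = 14; a(2) = 2*(-37) - 1*(14) = -88; iterating: a(2)=-88, a(3)=-139, a(4)=-190, a(5)=-241, a(6)=-292, a(7)=-343, a(8)=-394, a(9)=-445, a(10)=-496, a(11)=-547, a(12)=-598, a(13)=-649, a(14)=-700, a(15)=-751, a(16)=-802, a(17)=-853, a(18)=-904; answer -904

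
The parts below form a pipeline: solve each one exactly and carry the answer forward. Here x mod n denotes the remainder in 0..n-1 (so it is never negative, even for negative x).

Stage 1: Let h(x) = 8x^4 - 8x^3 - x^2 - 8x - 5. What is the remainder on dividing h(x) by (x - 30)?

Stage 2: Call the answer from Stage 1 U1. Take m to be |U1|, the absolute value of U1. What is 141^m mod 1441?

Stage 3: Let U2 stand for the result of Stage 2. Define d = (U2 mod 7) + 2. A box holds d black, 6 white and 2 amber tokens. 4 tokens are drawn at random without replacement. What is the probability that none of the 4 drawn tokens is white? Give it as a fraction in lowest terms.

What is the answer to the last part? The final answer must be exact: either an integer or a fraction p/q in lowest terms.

1/210

Stage 1: remainder = value at the root: 8*(30)^4 - 8*(30)^3 - 1*(30)^2 - 8*(30)^1 - 5 = (6480000) + (-216000) + (-900) + (-240) + (-5) = 6262855; answer 6262855
Stage 2: U1 = 6262855; m = 6262855; squarings mod 1441: 141^1=141, 141^2=1148, 141^4=830, 141^8=102, 141^16=317, 141^32=1060, 141^64=1061, 141^128=300, 141^256=658, 141^512=664, 141^1024=1391, 141^2048=1059, 141^4096=383, 141^8192=1148, 141^16384=830, 141^32768=102, 141^65536=317, 141^131072=1060, 141^262144=1061, 141^524288=300, 141^1048576=658, 141^2097152=664, 141^4194304=1391; 141^6262855 = 141^1 * 141^2 * 141^4 * 141^64 * 141^4096 * 141^32768 * 141^65536 * 141^131072 * 141^262144 * 141^524288 * 141^1048576 * 141^4194304 = 1134 (mod 1441); answer 1134
Stage 3: U2 = 1134; d = 2; total draws C(10,4) = 210; favorable C(4,4) = 1; P = 1/210; answer 1/210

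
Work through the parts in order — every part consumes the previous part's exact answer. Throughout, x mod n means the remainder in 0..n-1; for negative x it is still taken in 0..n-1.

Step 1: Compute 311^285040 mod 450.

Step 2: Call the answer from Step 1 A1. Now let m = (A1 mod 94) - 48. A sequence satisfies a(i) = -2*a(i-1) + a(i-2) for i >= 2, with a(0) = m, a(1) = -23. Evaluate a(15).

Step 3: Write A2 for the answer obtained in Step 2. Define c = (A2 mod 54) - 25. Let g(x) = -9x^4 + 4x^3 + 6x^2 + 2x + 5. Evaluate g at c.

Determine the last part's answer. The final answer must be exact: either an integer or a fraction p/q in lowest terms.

-333559

Step 1: squarings mod 450: 311^1=311, 311^2=421, 311^4=391, 311^8=331, 311^16=211, 311^32=421, 311^64=391, 311^128=331, 311^256=211, 311^512=421, 311^1024=391, 311^2048=331, 311^4096=211, 311^8192=421, 311^16384=391, 311^32768=331, 311^65536=211, 311^131072=421, 311^262144=391; 311^285040 = 311^16 * 311^32 * 311^64 * 311^256 * 311^2048 * 311^4096 * 311^16384 * 311^262144 = 301 (mod 450); answer 301
Step 2: A1 = 301; m = -29; a(2) = -2*(-23) + 1*(-29) = 17; iterating: a(2)=17, a(3)=-57, a(4)=131, a(5)=-319, a(6)=769, a(7)=-1857, a(8)=4483, a(9)=-10823, a(10)=26129, a(11)=-63081, a(12)=152291, a(13)=-367663, a(14)=887617, a(15)=-2142897; answer -2142897
Step 3: A2 = -2142897; c = 14; -9*(14)^4 + 4*(14)^3 + 6*(14)^2 + 2*(14)^1 + 5 = (-345744) + (10976) + (1176) + (28) + (5) = -333559; answer -333559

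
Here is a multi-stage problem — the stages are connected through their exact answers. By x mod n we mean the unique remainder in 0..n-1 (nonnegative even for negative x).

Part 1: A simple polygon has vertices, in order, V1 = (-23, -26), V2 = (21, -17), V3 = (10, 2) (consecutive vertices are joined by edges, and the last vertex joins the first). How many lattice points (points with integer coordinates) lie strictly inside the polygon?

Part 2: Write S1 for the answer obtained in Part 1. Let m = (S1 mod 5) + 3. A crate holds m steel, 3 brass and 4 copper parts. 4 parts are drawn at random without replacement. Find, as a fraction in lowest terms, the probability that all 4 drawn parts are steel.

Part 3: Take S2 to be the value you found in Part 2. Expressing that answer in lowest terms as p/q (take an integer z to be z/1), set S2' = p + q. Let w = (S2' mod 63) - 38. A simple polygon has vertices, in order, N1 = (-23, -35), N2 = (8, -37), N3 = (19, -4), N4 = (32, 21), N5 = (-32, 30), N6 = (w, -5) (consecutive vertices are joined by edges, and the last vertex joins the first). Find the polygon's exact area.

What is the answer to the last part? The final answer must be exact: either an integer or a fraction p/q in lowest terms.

Part 1: cross terms: (-23*-17 - 21*-26)=937, (21*2 - 10*-17)=212, (10*-26 - -23*2)=-214; twice the area = |935| = 935; area = 935/2; boundary points = 1 + 1 + 1 = 3; strictly interior points = area - boundary/2 + 1 = 467; answer 467
Part 2: S1 = 467; m = 5; total draws C(12,4) = 495; favorable C(5,4) = 5; P = 1/99; answer 1/99
Part 3: S2 = 1/99; threaded value p + q = 100; w = -1; cross terms: (-23*-37 - 8*-35)=1131, (8*-4 - 19*-37)=671, (19*21 - 32*-4)=527, (32*30 - -32*21)=1632, (-32*-5 - -1*30)=190, (-1*-35 - -23*-5)=-80; twice the area = |4071| = 4071; area = 4071/2; answer 4071/2

4071/2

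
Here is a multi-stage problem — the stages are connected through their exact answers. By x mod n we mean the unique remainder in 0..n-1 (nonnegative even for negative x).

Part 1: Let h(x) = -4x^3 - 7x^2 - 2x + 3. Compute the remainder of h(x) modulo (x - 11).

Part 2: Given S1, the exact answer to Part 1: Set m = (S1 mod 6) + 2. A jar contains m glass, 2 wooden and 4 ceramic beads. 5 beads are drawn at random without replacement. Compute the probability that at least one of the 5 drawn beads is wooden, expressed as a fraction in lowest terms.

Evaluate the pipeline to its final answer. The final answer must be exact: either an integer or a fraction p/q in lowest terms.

7/9

Part 1: remainder = value at the root: -4*(11)^3 - 7*(11)^2 - 2*(11)^1 + 3 = (-5324) + (-847) + (-22) + (3) = -6190; answer -6190
Part 2: S1 = -6190; m = 4; total draws C(10,5) = 252; complement C(8,5) = 56; favorable 252 - 56 = 196; P = 7/9; answer 7/9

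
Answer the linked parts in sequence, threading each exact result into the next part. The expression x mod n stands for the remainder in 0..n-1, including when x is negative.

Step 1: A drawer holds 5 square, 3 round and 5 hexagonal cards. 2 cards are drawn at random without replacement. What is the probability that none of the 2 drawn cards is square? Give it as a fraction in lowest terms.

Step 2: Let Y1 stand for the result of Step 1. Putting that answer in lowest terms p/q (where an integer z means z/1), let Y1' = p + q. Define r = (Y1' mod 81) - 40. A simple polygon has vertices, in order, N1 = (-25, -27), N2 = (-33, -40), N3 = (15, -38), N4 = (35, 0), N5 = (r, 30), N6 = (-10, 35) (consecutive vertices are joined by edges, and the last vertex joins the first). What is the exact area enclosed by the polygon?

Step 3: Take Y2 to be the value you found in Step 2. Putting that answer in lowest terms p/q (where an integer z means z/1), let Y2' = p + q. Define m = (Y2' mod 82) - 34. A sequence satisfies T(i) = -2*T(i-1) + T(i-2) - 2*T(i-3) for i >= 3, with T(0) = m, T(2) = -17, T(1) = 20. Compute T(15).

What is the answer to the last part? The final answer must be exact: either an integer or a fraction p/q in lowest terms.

11274616

Step 1: total draws C(13,2) = 78; favorable C(8,2) = 28; P = 14/39; answer 14/39
Step 2: Y1 = 14/39; threaded value p + q = 53; r = 13; cross terms: (-25*-40 - -33*-27)=109, (-33*-38 - 15*-40)=1854, (15*0 - 35*-38)=1330, (35*30 - 13*0)=1050, (13*35 - -10*30)=755, (-10*-27 - -25*35)=1145; twice the area = |6243| = 6243; area = 6243/2; answer 6243/2
Step 3: Y2 = 6243/2; threaded value p + q = 6245; m = -21; T(3) = -2*(-17) + 1*(20) - 2*(-21) = 96; iterating: T(3)=96, T(4)=-249, T(5)=628, T(6)=-1697, T(7)=4520, T(8)=-11993, T(9)=31900, T(10)=-84833, T(11)=225552, T(12)=-599737, T(13)=1594692, T(14)=-4240225, T(15)=11274616; answer 11274616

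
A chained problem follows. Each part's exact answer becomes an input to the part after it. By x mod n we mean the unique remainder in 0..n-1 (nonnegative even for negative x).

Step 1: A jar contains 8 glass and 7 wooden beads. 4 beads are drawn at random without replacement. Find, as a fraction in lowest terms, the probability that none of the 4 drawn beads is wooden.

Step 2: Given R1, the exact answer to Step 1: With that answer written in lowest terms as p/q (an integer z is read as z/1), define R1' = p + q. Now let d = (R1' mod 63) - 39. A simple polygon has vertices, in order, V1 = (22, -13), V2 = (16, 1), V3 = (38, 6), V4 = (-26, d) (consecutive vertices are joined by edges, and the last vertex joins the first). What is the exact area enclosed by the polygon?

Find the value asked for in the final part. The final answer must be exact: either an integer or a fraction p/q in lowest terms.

Step 1: total draws C(15,4) = 1365; favorable C(8,4) = 70; P = 2/39; answer 2/39
Step 2: R1 = 2/39; threaded value p + q = 41; d = 2; cross terms: (22*1 - 16*-13)=230, (16*6 - 38*1)=58, (38*2 - -26*6)=232, (-26*-13 - 22*2)=294; twice the area = |814| = 814; area = 407; answer 407

407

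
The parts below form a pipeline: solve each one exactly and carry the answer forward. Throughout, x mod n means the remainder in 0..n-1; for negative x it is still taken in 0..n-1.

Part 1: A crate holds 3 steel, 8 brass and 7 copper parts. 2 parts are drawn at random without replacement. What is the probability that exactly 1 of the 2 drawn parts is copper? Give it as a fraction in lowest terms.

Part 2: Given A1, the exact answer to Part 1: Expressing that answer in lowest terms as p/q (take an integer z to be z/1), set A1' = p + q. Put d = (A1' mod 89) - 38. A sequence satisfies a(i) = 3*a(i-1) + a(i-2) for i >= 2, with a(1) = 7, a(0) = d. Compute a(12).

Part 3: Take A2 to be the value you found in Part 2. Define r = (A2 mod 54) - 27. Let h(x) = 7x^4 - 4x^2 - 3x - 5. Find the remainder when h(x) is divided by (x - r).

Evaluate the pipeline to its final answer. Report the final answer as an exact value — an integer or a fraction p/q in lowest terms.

4255

Part 1: total draws C(18,2) = 153; favorable C(7,1)*C(11,1) = 77; P = 77/153; answer 77/153
Part 2: A1 = 77/153; threaded value p + q = 230; d = 14; a(2) = 3*(7) + 1*(14) = 35; iterating: a(2)=35, a(3)=112, a(4)=371, a(5)=1225, a(6)=4046, a(7)=13363, a(8)=44135, a(9)=145768, a(10)=481439, a(11)=1590085, a(12)=5251694; answer 5251694
Part 3: A2 = 5251694; r = 5; remainder = value at the root: 7*(5)^4 - 4*(5)^2 - 3*(5)^1 - 5 = (4375) + (-100) + (-15) + (-5) = 4255; answer 4255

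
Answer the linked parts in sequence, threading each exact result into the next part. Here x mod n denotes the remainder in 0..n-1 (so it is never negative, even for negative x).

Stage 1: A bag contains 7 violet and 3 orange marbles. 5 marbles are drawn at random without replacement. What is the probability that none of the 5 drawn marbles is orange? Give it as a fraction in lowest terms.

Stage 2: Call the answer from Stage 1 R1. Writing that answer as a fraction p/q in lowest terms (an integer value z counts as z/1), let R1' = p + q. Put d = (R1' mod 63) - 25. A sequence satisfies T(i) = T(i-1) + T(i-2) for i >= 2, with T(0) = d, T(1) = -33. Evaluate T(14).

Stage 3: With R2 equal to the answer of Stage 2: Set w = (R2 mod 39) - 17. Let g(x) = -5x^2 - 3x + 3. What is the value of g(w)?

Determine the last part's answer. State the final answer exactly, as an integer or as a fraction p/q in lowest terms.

-107

Stage 1: total draws C(10,5) = 252; favorable C(7,5) = 21; P = 1/12; answer 1/12
Stage 2: R1 = 1/12; threaded value p + q = 13; d = -12; T(2) = 1*(-33) + 1*(-12) = -45; iterating: T(2)=-45, T(3)=-78, T(4)=-123, T(5)=-201, T(6)=-324, T(7)=-525, T(8)=-849, T(9)=-1374, T(10)=-2223, T(11)=-3597, T(12)=-5820, T(13)=-9417, T(14)=-15237; answer -15237
Stage 3: R2 = -15237; w = -5; -5*(-5)^2 - 3*(-5)^1 + 3 = (-125) + (15) + (3) = -107; answer -107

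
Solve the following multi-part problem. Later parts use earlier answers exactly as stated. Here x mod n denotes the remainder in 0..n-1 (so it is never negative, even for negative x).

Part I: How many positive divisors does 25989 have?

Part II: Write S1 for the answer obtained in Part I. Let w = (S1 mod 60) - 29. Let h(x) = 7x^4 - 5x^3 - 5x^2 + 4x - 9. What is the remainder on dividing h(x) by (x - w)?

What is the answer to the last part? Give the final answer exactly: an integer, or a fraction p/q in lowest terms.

Part I: 25989 = 3 * 8663; number of divisors = (1+1) * (1+1) = 4; answer 4
Part II: S1 = 4; w = -25; remainder = value at the root: 7*(-25)^4 - 5*(-25)^3 - 5*(-25)^2 + 4*(-25)^1 - 9 = (2734375) + (78125) + (-3125) + (-100) + (-9) = 2809266; answer 2809266

2809266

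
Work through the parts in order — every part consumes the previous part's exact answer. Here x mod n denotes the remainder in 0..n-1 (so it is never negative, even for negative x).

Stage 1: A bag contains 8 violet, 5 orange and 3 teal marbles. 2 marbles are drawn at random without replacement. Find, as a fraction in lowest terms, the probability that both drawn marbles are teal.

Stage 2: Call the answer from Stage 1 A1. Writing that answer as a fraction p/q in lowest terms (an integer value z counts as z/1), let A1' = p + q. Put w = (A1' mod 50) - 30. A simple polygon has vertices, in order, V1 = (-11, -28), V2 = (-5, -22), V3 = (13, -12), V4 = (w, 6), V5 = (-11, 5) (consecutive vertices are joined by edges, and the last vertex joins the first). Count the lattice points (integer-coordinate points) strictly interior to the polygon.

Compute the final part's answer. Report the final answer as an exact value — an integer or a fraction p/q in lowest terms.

Stage 1: total draws C(16,2) = 120; favorable C(3,2) = 3; P = 1/40; answer 1/40
Stage 2: A1 = 1/40; threaded value p + q = 41; w = 11; cross terms: (-11*-22 - -5*-28)=102, (-5*-12 - 13*-22)=346, (13*6 - 11*-12)=210, (11*5 - -11*6)=121, (-11*-28 - -11*5)=363; twice the area = |1142| = 1142; area = 571; boundary points = 6 + 2 + 2 + 1 + 33 = 44; strictly interior points = area - boundary/2 + 1 = 550; answer 550

550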